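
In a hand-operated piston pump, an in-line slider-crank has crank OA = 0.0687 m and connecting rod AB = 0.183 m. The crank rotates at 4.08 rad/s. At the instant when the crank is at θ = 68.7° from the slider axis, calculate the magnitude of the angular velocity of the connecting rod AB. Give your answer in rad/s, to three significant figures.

ω = 4.08 rad/s
The rod makes angle φ with the slider axis where L sinφ = r sinθ; differentiating, L cosφ·φ̇ = r ω cosθ.
L cosφ = √(L² − r² sin²θ) = 0.17144 m.
|ω_rod| = r ω |cosθ| / √(L² − r² sin²θ) = 0.0687·4.08·0.36325/0.17144 = 0.59389 rad/s.

0.594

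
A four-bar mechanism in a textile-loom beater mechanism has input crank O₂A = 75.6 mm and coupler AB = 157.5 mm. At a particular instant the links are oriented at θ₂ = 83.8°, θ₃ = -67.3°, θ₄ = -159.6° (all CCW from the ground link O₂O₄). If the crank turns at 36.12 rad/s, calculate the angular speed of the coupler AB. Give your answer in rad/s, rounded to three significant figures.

ω₂ = 36.12 rad/s
Differentiating the loop-closure r₂e^{iθ₂}+r₃e^{iθ₃}=r₁+r₄e^{iθ₄} gives r₂ω₂e^{iθ₂}+r₃ω₃e^{iθ₃}=r₄ω₄e^{iθ₄}.
Eliminating the other unknown: ω₃ = r₂ω₂ sin(θ₄−θ₂) / [r₃ sin(θ₃−θ₄)].
Numerator sine = +0.89415; denominator sine = +0.99919.
Result = 0.0756·36.12·(+0.89415) / (0.1575·(+0.99919)) = +15.515 rad/s; magnitude 15.515 rad/s.

15.5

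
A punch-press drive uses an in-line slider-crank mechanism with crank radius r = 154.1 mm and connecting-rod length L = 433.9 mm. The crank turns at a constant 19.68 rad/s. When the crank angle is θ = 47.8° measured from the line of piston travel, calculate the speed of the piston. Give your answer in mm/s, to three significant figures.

ω = 19.68 rad/s
For an in-line slider-crank, x = r cosθ + √(L² − r² sin²θ), so v = −rω sinθ·[1 + r cosθ/√(L² − r² sin²θ)].
With r = 0.1541 m, L = 0.4339 m, θ = 47.8°: √(L² − r² sin²θ) = 0.41861 m.
v = −0.1541·19.68·0.74080·[1 + 0.1541·0.67172/0.41861] = -2.8022 m/s.
|v| = 2.8022 m/s = 2802.2 mm/s.

2800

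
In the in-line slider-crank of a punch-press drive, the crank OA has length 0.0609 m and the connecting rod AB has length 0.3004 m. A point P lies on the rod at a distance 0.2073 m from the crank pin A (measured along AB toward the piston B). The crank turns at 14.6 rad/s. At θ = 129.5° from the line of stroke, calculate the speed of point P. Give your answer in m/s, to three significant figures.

0.648

ω = 14.6 rad/s.  Crank-pin speed |V_A| = rω = 0.88914 m/s, perpendicular to OA.
Rod angle: sinφ = −(r/L) sinθ ⇒ φ = -9.000°; ω_rod = −rω cosθ/√(L²−r²sin²θ) = +1.9062 rad/s.
V_P = V_A + ω_rod × AP, with AP = 0.2073 m along the rod.
Components: V_Px = −rω sinθ − a·ω_rod·sinφ = -0.62427 m/s;  V_Py = rω cosθ + a·ω_rod·cosφ = -0.17528 m/s.
|V_P| = √(V_Px² + V_Py²) = 0.64841 m/s.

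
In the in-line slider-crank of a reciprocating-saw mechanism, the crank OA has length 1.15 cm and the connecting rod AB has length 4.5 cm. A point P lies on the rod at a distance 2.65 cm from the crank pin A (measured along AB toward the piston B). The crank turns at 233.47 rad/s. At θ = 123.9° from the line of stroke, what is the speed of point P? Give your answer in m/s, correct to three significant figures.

2.13

ω = 233.5 rad/s.  Crank-pin speed |V_A| = rω = 2.6849 m/s, perpendicular to OA.
Rod angle: sinφ = −(r/L) sinθ ⇒ φ = -12.246°; ω_rod = −rω cosθ/√(L²−r²sin²θ) = +34.052 rad/s.
V_P = V_A + ω_rod × AP, with AP = 0.0265 m along the rod.
Components: V_Px = −rω sinθ − a·ω_rod·sinφ = -2.0371 m/s;  V_Py = rω cosθ + a·ω_rod·cosφ = -0.61564 m/s.
|V_P| = √(V_Px² + V_Py²) = 2.1281 m/s.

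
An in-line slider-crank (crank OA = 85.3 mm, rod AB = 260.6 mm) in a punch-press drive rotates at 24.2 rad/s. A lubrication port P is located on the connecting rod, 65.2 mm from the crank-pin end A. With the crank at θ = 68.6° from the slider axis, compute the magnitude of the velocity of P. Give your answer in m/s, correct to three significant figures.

2.06

ω = 24.2 rad/s.  Crank-pin speed |V_A| = rω = 2.0643 m/s, perpendicular to OA.
Rod angle: sinφ = −(r/L) sinθ ⇒ φ = -17.743°; ω_rod = −rω cosθ/√(L²−r²sin²θ) = -3.0346 rad/s.
V_P = V_A + ω_rod × AP, with AP = 0.0652 m along the rod.
Components: V_Px = −rω sinθ − a·ω_rod·sinφ = -1.9822 m/s;  V_Py = rω cosθ + a·ω_rod·cosφ = +0.56476 m/s.
|V_P| = √(V_Px² + V_Py²) = 2.0611 m/s.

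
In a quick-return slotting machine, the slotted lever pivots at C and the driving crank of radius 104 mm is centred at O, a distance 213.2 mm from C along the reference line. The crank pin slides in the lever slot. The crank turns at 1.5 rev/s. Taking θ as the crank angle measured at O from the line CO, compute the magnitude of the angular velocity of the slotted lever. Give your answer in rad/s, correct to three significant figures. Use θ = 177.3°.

ω = 9.425 rad/s (from 1.5 rev/s).
Crank pin A relative to C: A = (d + r cosθ, r sinθ); lever angle φ = atan2(r sinθ, d + r cosθ).
Differentiating tanφ: φ̇ = rω(d cosθ + r)/(d² + r² + 2dr cosθ).
d² + r² + 2dr cosθ = |CA|² = 0.0119739 m²;  d cosθ + r = -0.10896 m.
|ω_lever| = |0.104·9.425·-0.10896| / 0.0119739 = 8.9197 rad/s.

8.92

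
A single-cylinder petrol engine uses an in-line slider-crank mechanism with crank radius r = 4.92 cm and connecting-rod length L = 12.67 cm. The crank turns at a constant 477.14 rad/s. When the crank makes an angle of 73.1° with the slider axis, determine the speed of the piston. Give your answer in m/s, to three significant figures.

ω = 477.1 rad/s
For an in-line slider-crank, x = r cosθ + √(L² − r² sin²θ), so v = −rω sinθ·[1 + r cosθ/√(L² − r² sin²θ)].
With r = 0.0492 m, L = 0.1267 m, θ = 73.1°: √(L² − r² sin²θ) = 0.11763 m.
v = −0.0492·477.1·0.95681·[1 + 0.0492·0.29070/0.11763] = -25.193 m/s.
|v| = 25.193 m/s.

25.2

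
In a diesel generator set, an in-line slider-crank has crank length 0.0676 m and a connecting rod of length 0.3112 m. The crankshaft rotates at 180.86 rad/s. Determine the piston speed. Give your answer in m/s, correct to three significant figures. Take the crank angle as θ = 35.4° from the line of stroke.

8.35

ω = 180.9 rad/s
For an in-line slider-crank, x = r cosθ + √(L² − r² sin²θ), so v = −rω sinθ·[1 + r cosθ/√(L² − r² sin²θ)].
With r = 0.0676 m, L = 0.3112 m, θ = 35.4°: √(L² − r² sin²θ) = 0.30873 m.
v = −0.0676·180.9·0.57928·[1 + 0.0676·0.81513/0.30873] = -8.3465 m/s.
|v| = 8.3465 m/s.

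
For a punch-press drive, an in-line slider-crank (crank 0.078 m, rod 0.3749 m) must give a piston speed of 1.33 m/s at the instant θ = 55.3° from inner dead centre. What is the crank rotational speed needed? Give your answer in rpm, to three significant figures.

For an in-line slider-crank, |v_piston| = rω|sinθ|·[1 + r cosθ/√(L² − r² sin²θ)].
With r = 0.078 m, L = 0.3749 m, θ = 55.3°: the bracketed kinematic factor |dx/dθ| = 0.071836 m.
ω = v/|dx/dθ| = 1.33/0.071836 = 18.514 rad/s.
N = 60ω/(2π) = 176.8 rpm.

177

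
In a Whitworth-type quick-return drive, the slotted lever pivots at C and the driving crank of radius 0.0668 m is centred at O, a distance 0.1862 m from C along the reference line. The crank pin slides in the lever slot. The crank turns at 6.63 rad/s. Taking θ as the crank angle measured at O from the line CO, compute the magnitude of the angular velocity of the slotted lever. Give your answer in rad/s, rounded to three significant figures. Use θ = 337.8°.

ω = 6.63 rad/s
Crank pin A relative to C: A = (d + r cosθ, r sinθ); lever angle φ = atan2(r sinθ, d + r cosθ).
Differentiating tanφ: φ̇ = rω(d cosθ + r)/(d² + r² + 2dr cosθ).
d² + r² + 2dr cosθ = |CA|² = 0.0621649 m²;  d cosθ + r = +0.2392 m.
|ω_lever| = |0.0668·6.63·+0.2392| / 0.0621649 = 1.7041 rad/s.

1.70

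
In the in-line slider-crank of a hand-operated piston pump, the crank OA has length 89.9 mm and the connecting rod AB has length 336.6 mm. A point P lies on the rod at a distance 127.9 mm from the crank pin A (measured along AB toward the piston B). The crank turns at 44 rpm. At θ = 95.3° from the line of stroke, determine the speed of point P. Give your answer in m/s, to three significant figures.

ω = 4.608 rad/s.  Crank-pin speed |V_A| = rω = 0.41423 m/s, perpendicular to OA.
Rod angle: sinφ = −(r/L) sinθ ⇒ φ = -15.423°; ω_rod = −rω cosθ/√(L²−r²sin²θ) = +0.11792 rad/s.
V_P = V_A + ω_rod × AP, with AP = 0.1279 m along the rod.
Components: V_Px = −rω sinθ − a·ω_rod·sinφ = -0.40845 m/s;  V_Py = rω cosθ + a·ω_rod·cosφ = -0.023724 m/s.
|V_P| = √(V_Px² + V_Py²) = 0.40914 m/s.

0.409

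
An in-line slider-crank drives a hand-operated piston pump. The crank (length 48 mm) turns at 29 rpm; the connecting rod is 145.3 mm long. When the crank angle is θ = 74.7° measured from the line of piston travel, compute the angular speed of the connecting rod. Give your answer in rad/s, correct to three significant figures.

0.279

ω = 3.037 rad/s (converted from 29 rpm).
The rod makes angle φ with the slider axis where L sinφ = r sinθ; differentiating, L cosφ·φ̇ = r ω cosθ.
L cosφ = √(L² − r² sin²θ) = 0.13773 m.
|ω_rod| = r ω |cosθ| / √(L² − r² sin²θ) = 0.048·3.037·0.26387/0.13773 = 0.27928 rad/s.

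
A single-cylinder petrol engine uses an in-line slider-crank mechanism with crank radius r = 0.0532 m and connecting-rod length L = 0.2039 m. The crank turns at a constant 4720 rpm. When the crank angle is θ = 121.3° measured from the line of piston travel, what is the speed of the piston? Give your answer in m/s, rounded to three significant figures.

19.3

ω = 2π·4720/60 = 494.3 rad/s
For an in-line slider-crank, x = r cosθ + √(L² − r² sin²θ), so v = −rω sinθ·[1 + r cosθ/√(L² − r² sin²θ)].
With r = 0.0532 m, L = 0.2039 m, θ = 121.3°: √(L² − r² sin²θ) = 0.19877 m.
v = −0.0532·494.3·0.85446·[1 + 0.0532·-0.51952/0.19877] = -19.344 m/s.
|v| = 19.344 m/s.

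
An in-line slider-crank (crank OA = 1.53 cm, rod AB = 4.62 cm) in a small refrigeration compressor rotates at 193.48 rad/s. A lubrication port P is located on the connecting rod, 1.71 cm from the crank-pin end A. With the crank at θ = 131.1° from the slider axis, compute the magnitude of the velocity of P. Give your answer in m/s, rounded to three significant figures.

2.38

ω = 193.5 rad/s.  Crank-pin speed |V_A| = rω = 2.9602 m/s, perpendicular to OA.
Rod angle: sinφ = −(r/L) sinθ ⇒ φ = -14.451°; ω_rod = −rω cosθ/√(L²−r²sin²θ) = +43.497 rad/s.
V_P = V_A + ω_rod × AP, with AP = 0.0171 m along the rod.
Components: V_Px = −rω sinθ − a·ω_rod·sinφ = -2.0451 m/s;  V_Py = rω cosθ + a·ω_rod·cosφ = -1.2257 m/s.
|V_P| = √(V_Px² + V_Py²) = 2.3843 m/s.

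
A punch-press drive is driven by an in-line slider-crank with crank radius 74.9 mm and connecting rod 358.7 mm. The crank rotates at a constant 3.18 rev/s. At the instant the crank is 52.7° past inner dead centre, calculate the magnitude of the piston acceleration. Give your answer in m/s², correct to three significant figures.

16.5

ω = 2π·3.18 = 19.98 rad/s
x(θ) = r cosθ + √(L² − r² sin²θ); with ω constant, a = ω²·d²x/dθ².
d²x/dθ² = −r cosθ − r²(cos2θ)/√u − r⁴ sin²2θ/(4u^{3/2}),  u = L² − r² sin²θ = 0.125116 m².
Substituting r = 0.0749 m, L = 0.3587 m, θ = 52.7°: d²x/dθ² = -0.041342 m.
a = ω²·d²x/dθ² = (19.98)²·(-0.041342) = -16.505 m/s²;  |a| = 16.505 m/s².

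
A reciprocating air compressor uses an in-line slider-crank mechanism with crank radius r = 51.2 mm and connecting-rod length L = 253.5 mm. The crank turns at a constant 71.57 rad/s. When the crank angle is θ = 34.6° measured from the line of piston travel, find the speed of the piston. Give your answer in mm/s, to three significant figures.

ω = 71.57 rad/s
For an in-line slider-crank, x = r cosθ + √(L² − r² sin²θ), so v = −rω sinθ·[1 + r cosθ/√(L² − r² sin²θ)].
With r = 0.0512 m, L = 0.2535 m, θ = 34.6°: √(L² − r² sin²θ) = 0.25183 m.
v = −0.0512·71.57·0.56784·[1 + 0.0512·0.82314/0.25183] = -2.429 m/s.
|v| = 2.429 m/s = 2429 mm/s.

2430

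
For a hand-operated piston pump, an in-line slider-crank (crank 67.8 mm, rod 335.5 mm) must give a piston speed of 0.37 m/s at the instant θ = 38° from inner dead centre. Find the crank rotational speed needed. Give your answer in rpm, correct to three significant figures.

72.9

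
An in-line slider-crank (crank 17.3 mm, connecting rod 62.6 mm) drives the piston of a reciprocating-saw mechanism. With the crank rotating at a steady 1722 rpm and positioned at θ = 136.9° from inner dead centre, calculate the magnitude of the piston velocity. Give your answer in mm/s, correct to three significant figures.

ω = 2π·1722/60 = 180.3 rad/s
For an in-line slider-crank, x = r cosθ + √(L² − r² sin²θ), so v = −rω sinθ·[1 + r cosθ/√(L² − r² sin²θ)].
With r = 0.0173 m, L = 0.0626 m, θ = 136.9°: √(L² − r² sin²θ) = 0.061474 m.
v = −0.0173·180.3·0.68327·[1 + 0.0173·-0.73016/0.061474] = -1.6936 m/s.
|v| = 1.6936 m/s = 1693.6 mm/s.

1690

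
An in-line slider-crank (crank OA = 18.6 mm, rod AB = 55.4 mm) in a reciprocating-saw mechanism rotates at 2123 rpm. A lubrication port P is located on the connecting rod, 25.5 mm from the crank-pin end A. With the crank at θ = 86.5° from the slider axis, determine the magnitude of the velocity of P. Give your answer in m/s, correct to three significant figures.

4.17

ω = 222.3 rad/s.  Crank-pin speed |V_A| = rω = 4.1352 m/s, perpendicular to OA.
Rod angle: sinφ = −(r/L) sinθ ⇒ φ = -19.579°; ω_rod = −rω cosθ/√(L²−r²sin²θ) = -4.8364 rad/s.
V_P = V_A + ω_rod × AP, with AP = 0.0255 m along the rod.
Components: V_Px = −rω sinθ − a·ω_rod·sinφ = -4.1688 m/s;  V_Py = rω cosθ + a·ω_rod·cosφ = +0.13625 m/s.
|V_P| = √(V_Px² + V_Py²) = 4.171 m/s.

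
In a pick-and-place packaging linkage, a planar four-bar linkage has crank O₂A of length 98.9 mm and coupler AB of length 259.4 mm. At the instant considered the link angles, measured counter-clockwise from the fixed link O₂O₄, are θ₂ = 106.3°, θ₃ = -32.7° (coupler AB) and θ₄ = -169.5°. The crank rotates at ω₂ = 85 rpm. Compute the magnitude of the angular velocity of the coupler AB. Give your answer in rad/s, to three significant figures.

4.93

ω₂ = 8.901 rad/s (from 85 rpm).
Differentiating the loop-closure r₂e^{iθ₂}+r₃e^{iθ₃}=r₁+r₄e^{iθ₄} gives r₂ω₂e^{iθ₂}+r₃ω₃e^{iθ₃}=r₄ω₄e^{iθ₄}.
Eliminating the other unknown: ω₃ = r₂ω₂ sin(θ₄−θ₂) / [r₃ sin(θ₃−θ₄)].
Numerator sine = +0.99488; denominator sine = +0.68455.
Result = 0.0989·8.901·(+0.99488) / (0.2594·(+0.68455)) = +4.9322 rad/s; magnitude 4.9322 rad/s.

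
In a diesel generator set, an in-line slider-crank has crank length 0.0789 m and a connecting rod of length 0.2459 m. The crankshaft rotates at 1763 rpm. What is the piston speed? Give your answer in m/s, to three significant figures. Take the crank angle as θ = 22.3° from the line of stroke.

7.18

ω = 2π·1763/60 = 184.6 rad/s
For an in-line slider-crank, x = r cosθ + √(L² − r² sin²θ), so v = −rω sinθ·[1 + r cosθ/√(L² − r² sin²θ)].
With r = 0.0789 m, L = 0.2459 m, θ = 22.3°: √(L² − r² sin²θ) = 0.24407 m.
v = −0.0789·184.6·0.37946·[1 + 0.0789·0.92521/0.24407] = -7.1806 m/s.
|v| = 7.1806 m/s.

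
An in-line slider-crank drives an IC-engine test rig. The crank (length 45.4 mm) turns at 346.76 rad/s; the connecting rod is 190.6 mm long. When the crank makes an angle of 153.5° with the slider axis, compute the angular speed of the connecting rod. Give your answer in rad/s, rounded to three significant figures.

74.3

ω = 346.8 rad/s
The rod makes angle φ with the slider axis where L sinφ = r sinθ; differentiating, L cosφ·φ̇ = r ω cosθ.
L cosφ = √(L² − r² sin²θ) = 0.18952 m.
|ω_rod| = r ω |cosθ| / √(L² − r² sin²θ) = 0.0454·346.8·0.89493/0.18952 = 74.34 rad/s.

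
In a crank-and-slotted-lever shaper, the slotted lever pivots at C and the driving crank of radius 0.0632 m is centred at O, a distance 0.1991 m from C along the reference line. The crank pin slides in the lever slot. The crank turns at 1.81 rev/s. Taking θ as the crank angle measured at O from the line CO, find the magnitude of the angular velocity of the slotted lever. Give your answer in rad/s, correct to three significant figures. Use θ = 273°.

1.18

ω = 11.37 rad/s (from 1.81 rev/s).
Crank pin A relative to C: A = (d + r cosθ, r sinθ); lever angle φ = atan2(r sinθ, d + r cosθ).
Differentiating tanφ: φ̇ = rω(d cosθ + r)/(d² + r² + 2dr cosθ).
d² + r² + 2dr cosθ = |CA|² = 0.0449521 m²;  d cosθ + r = +0.07362 m.
|ω_lever| = |0.0632·11.37·+0.07362| / 0.0449521 = 1.1771 rad/s.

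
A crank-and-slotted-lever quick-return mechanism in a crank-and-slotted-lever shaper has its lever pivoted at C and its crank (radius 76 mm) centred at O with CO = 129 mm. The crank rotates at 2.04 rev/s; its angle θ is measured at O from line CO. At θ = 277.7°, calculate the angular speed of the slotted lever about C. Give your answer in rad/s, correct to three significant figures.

3.63

ω = 12.82 rad/s (from 2.04 rev/s).
Crank pin A relative to C: A = (d + r cosθ, r sinθ); lever angle φ = atan2(r sinθ, d + r cosθ).
Differentiating tanφ: φ̇ = rω(d cosθ + r)/(d² + r² + 2dr cosθ).
d² + r² + 2dr cosθ = |CA|² = 0.0250442 m²;  d cosθ + r = +0.093284 m.
|ω_lever| = |0.076·12.82·+0.093284| / 0.0250442 = 3.6285 rad/s.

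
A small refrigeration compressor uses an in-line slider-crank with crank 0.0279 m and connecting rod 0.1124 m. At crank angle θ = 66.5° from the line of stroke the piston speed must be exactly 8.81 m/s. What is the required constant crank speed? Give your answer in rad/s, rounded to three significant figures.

313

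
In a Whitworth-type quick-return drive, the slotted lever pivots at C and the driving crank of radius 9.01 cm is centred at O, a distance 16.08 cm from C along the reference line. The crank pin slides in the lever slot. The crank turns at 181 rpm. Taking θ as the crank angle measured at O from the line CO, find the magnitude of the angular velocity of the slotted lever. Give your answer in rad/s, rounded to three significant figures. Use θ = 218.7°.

5.32

ω = 18.95 rad/s (from 181 rpm).
Crank pin A relative to C: A = (d + r cosθ, r sinθ); lever angle φ = atan2(r sinθ, d + r cosθ).
Differentiating tanφ: φ̇ = rω(d cosθ + r)/(d² + r² + 2dr cosθ).
d² + r² + 2dr cosθ = |CA|² = 0.0113608 m²;  d cosθ + r = -0.035393 m.
|ω_lever| = |0.0901·18.95·-0.035393| / 0.0113608 = 5.3204 rad/s.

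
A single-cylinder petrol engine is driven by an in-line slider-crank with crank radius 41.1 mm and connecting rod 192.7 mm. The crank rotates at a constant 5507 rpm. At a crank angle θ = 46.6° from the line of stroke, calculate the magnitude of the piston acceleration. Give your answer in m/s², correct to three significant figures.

9260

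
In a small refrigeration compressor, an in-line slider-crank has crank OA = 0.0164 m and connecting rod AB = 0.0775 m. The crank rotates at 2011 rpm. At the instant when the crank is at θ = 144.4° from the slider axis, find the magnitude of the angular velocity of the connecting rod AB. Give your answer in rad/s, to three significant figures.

36.5

ω = 210.6 rad/s (converted from 2011 rpm).
The rod makes angle φ with the slider axis where L sinφ = r sinθ; differentiating, L cosφ·φ̇ = r ω cosθ.
L cosφ = √(L² − r² sin²θ) = 0.07691 m.
|ω_rod| = r ω |cosθ| / √(L² − r² sin²θ) = 0.0164·210.6·0.81310/0.07691 = 36.513 rad/s.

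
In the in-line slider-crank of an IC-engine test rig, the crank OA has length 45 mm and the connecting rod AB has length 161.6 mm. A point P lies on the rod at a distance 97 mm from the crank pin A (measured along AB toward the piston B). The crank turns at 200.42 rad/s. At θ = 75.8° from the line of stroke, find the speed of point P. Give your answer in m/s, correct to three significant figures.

9.16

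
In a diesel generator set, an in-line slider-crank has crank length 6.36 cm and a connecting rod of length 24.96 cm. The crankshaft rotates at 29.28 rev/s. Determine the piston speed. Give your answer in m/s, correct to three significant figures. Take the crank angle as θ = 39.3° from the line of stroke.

ω = 2π·29.3 = 184 rad/s
For an in-line slider-crank, x = r cosθ + √(L² − r² sin²θ), so v = −rω sinθ·[1 + r cosθ/√(L² − r² sin²θ)].
With r = 0.0636 m, L = 0.2496 m, θ = 39.3°: √(L² − r² sin²θ) = 0.24633 m.
v = −0.0636·184·0.63338·[1 + 0.0636·0.77384/0.24633] = -8.8916 m/s.
|v| = 8.8916 m/s.

8.89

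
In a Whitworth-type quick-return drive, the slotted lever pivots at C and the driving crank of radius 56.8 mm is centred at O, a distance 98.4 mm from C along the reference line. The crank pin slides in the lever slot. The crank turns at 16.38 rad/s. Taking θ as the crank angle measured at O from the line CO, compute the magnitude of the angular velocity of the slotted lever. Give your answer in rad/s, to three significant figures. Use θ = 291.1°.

ω = 16.38 rad/s
Crank pin A relative to C: A = (d + r cosθ, r sinθ); lever angle φ = atan2(r sinθ, d + r cosθ).
Differentiating tanφ: φ̇ = rω(d cosθ + r)/(d² + r² + 2dr cosθ).
d² + r² + 2dr cosθ = |CA|² = 0.0169329 m²;  d cosθ + r = +0.092224 m.
|ω_lever| = |0.0568·16.38·+0.092224| / 0.0169329 = 5.0673 rad/s.

5.07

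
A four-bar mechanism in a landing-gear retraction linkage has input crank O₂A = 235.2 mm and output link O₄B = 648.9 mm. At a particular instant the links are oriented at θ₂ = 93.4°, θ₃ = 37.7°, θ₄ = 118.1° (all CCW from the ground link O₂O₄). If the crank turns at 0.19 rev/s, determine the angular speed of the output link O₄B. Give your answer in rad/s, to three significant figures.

ω₂ = 1.194 rad/s (from 0.19 rev/s).
Differentiating the loop-closure r₂e^{iθ₂}+r₃e^{iθ₃}=r₁+r₄e^{iθ₄} gives r₂ω₂e^{iθ₂}+r₃ω₃e^{iθ₃}=r₄ω₄e^{iθ₄}.
Eliminating the other unknown: ω₄ = r₂ω₂ sin(θ₂−θ₃) / [r₄ sin(θ₄−θ₃)].
Numerator sine = +0.82610; denominator sine = +0.98600.
Result = 0.2352·1.194·(+0.82610) / (0.6489·(+0.98600)) = +0.36253 rad/s; magnitude 0.36253 rad/s.

0.363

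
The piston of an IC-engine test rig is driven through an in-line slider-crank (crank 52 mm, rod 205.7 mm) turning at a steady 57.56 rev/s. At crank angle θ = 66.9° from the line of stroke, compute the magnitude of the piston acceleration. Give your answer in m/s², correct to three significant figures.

ω = 2π·57.6 = 361.7 rad/s
x(θ) = r cosθ + √(L² − r² sin²θ); with ω constant, a = ω²·d²x/dθ².
d²x/dθ² = −r cosθ − r²(cos2θ)/√u − r⁴ sin²2θ/(4u^{3/2}),  u = L² − r² sin²θ = 0.0400247 m².
Substituting r = 0.052 m, L = 0.2057 m, θ = 66.9°: d²x/dθ² = -0.011166 m.
a = ω²·d²x/dθ² = (361.7)²·(-0.011166) = -1460.4 m/s²;  |a| = 1460.4 m/s².

1460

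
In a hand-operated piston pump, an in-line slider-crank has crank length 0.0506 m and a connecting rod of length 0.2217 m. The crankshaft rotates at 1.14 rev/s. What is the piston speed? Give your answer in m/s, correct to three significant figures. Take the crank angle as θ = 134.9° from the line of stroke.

0.215

ω = 2π·1.14 = 7.163 rad/s
For an in-line slider-crank, x = r cosθ + √(L² − r² sin²θ), so v = −rω sinθ·[1 + r cosθ/√(L² − r² sin²θ)].
With r = 0.0506 m, L = 0.2217 m, θ = 134.9°: √(L² − r² sin²θ) = 0.21878 m.
v = −0.0506·7.163·0.70834·[1 + 0.0506·-0.70587/0.21878] = -0.21482 m/s.
|v| = 0.21482 m/s.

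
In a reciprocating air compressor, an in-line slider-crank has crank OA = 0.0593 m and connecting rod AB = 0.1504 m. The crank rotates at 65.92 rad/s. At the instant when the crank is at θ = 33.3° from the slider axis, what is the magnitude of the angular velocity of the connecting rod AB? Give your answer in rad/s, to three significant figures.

22.3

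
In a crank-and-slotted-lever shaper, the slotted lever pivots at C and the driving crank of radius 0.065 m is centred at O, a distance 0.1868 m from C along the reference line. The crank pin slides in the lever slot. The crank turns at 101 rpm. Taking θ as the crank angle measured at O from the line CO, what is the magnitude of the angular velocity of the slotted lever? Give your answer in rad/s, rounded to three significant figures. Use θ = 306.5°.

ω = 10.58 rad/s (from 101 rpm).
Crank pin A relative to C: A = (d + r cosθ, r sinθ); lever angle φ = atan2(r sinθ, d + r cosθ).
Differentiating tanφ: φ̇ = rω(d cosθ + r)/(d² + r² + 2dr cosθ).
d² + r² + 2dr cosθ = |CA|² = 0.0535639 m²;  d cosθ + r = +0.17611 m.
|ω_lever| = |0.065·10.58·+0.17611| / 0.0535639 = 2.2604 rad/s.

2.26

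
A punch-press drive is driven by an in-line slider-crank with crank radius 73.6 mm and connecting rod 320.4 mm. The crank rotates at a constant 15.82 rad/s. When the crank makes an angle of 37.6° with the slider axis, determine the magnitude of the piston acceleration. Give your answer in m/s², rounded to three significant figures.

ω = 15.82 rad/s
x(θ) = r cosθ + √(L² − r² sin²θ); with ω constant, a = ω²·d²x/dθ².
d²x/dθ² = −r cosθ − r²(cos2θ)/√u − r⁴ sin²2θ/(4u^{3/2}),  u = L² − r² sin²θ = 0.10064 m².
Substituting r = 0.0736 m, L = 0.3204 m, θ = 37.6°: d²x/dθ² = -0.062889 m.
a = ω²·d²x/dθ² = (15.82)²·(-0.062889) = -15.739 m/s²;  |a| = 15.739 m/s².

15.7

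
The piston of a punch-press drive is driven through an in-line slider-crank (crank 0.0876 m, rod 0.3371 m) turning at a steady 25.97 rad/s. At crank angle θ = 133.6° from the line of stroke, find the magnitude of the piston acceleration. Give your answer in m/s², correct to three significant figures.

ω = 25.97 rad/s
x(θ) = r cosθ + √(L² − r² sin²θ); with ω constant, a = ω²·d²x/dθ².
d²x/dθ² = −r cosθ − r²(cos2θ)/√u − r⁴ sin²2θ/(4u^{3/2}),  u = L² − r² sin²θ = 0.109612 m².
Substituting r = 0.0876 m, L = 0.3371 m, θ = 133.6°: d²x/dθ² = +0.061138 m.
a = ω²·d²x/dθ² = (25.97)²·(+0.061138) = +41.234 m/s²;  |a| = 41.234 m/s².

41.2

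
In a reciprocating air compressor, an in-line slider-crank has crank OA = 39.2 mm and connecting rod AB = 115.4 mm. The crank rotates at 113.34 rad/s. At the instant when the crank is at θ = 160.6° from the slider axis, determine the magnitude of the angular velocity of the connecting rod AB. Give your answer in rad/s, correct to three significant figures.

ω = 113.3 rad/s
The rod makes angle φ with the slider axis where L sinφ = r sinθ; differentiating, L cosφ·φ̇ = r ω cosθ.
L cosφ = √(L² − r² sin²θ) = 0.11466 m.
|ω_rod| = r ω |cosθ| / √(L² − r² sin²θ) = 0.0392·113.3·0.94322/0.11466 = 36.548 rad/s.

36.5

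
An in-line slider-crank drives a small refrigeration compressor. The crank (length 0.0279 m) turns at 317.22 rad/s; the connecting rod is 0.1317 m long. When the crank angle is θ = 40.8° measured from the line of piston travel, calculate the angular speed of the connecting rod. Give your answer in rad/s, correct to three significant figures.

51.4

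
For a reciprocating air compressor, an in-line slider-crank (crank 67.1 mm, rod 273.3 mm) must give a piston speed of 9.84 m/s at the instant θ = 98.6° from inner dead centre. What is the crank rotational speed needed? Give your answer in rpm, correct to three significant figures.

1470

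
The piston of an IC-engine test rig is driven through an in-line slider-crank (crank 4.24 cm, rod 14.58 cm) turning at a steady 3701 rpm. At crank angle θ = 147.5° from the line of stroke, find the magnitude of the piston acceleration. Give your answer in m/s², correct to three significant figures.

4550

ω = 2π·3701/60 = 387.6 rad/s
x(θ) = r cosθ + √(L² − r² sin²θ); with ω constant, a = ω²·d²x/dθ².
d²x/dθ² = −r cosθ − r²(cos2θ)/√u − r⁴ sin²2θ/(4u^{3/2}),  u = L² − r² sin²θ = 0.0207386 m².
Substituting r = 0.0424 m, L = 0.1458 m, θ = 147.5°: d²x/dθ² = +0.030262 m.
a = ω²·d²x/dθ² = (387.6)²·(+0.030262) = +4545.6 m/s²;  |a| = 4545.6 m/s².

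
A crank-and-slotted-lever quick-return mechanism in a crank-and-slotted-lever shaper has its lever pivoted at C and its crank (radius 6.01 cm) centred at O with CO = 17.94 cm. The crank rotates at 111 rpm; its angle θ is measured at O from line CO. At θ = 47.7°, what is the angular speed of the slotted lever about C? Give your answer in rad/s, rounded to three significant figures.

2.51

ω = 11.62 rad/s (from 111 rpm).
Crank pin A relative to C: A = (d + r cosθ, r sinθ); lever angle φ = atan2(r sinθ, d + r cosθ).
Differentiating tanφ: φ̇ = rω(d cosθ + r)/(d² + r² + 2dr cosθ).
d² + r² + 2dr cosθ = |CA|² = 0.0503091 m²;  d cosθ + r = +0.18084 m.
|ω_lever| = |0.0601·11.62·+0.18084| / 0.0503091 = 2.5111 rad/s.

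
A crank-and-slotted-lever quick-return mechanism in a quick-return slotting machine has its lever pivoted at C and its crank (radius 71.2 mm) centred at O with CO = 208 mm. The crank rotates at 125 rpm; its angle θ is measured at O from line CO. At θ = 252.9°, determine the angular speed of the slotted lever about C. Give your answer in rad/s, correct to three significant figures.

0.236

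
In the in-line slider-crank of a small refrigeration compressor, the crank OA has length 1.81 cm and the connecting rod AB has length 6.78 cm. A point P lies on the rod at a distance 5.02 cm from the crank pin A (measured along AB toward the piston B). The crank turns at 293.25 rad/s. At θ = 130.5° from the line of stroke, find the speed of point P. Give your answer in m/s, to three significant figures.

3.62

ω = 293.2 rad/s.  Crank-pin speed |V_A| = rω = 5.3078 m/s, perpendicular to OA.
Rod angle: sinφ = −(r/L) sinθ ⇒ φ = -11.712°; ω_rod = −rω cosθ/√(L²−r²sin²θ) = +51.924 rad/s.
V_P = V_A + ω_rod × AP, with AP = 0.0502 m along the rod.
Components: V_Px = −rω sinθ − a·ω_rod·sinφ = -3.507 m/s;  V_Py = rω cosθ + a·ω_rod·cosφ = -0.89484 m/s.
|V_P| = √(V_Px² + V_Py²) = 3.6193 m/s.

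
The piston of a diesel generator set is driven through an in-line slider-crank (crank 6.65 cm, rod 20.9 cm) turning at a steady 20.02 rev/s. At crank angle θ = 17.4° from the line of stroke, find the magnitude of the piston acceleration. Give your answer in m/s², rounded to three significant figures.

1280

ω = 2π·20 = 125.8 rad/s
x(θ) = r cosθ + √(L² − r² sin²θ); with ω constant, a = ω²·d²x/dθ².
d²x/dθ² = −r cosθ − r²(cos2θ)/√u − r⁴ sin²2θ/(4u^{3/2}),  u = L² − r² sin²θ = 0.0432855 m².
Substituting r = 0.0665 m, L = 0.209 m, θ = 17.4°: d²x/dθ² = -0.081088 m.
a = ω²·d²x/dθ² = (125.8)²·(-0.081088) = -1283 m/s²;  |a| = 1283 m/s².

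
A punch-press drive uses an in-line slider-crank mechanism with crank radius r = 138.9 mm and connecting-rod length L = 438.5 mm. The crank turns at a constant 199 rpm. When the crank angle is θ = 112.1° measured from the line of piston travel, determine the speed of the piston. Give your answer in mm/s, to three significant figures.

ω = 2π·199/60 = 20.84 rad/s
For an in-line slider-crank, x = r cosθ + √(L² − r² sin²θ), so v = −rω sinθ·[1 + r cosθ/√(L² − r² sin²θ)].
With r = 0.1389 m, L = 0.4385 m, θ = 112.1°: √(L² − r² sin²θ) = 0.41919 m.
v = −0.1389·20.84·0.92653·[1 + 0.1389·-0.37622/0.41919] = -2.3476 m/s.
|v| = 2.3476 m/s = 2347.6 mm/s.

2350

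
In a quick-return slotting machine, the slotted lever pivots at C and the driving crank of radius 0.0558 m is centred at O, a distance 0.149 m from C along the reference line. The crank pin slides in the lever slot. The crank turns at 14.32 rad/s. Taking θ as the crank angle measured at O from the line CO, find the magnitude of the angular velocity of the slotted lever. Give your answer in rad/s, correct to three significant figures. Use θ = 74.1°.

2.58

ω = 14.32 rad/s
Crank pin A relative to C: A = (d + r cosθ, r sinθ); lever angle φ = atan2(r sinθ, d + r cosθ).
Differentiating tanφ: φ̇ = rω(d cosθ + r)/(d² + r² + 2dr cosθ).
d² + r² + 2dr cosθ = |CA|² = 0.0298701 m²;  d cosθ + r = +0.09662 m.
|ω_lever| = |0.0558·14.32·+0.09662| / 0.0298701 = 2.5847 rad/s.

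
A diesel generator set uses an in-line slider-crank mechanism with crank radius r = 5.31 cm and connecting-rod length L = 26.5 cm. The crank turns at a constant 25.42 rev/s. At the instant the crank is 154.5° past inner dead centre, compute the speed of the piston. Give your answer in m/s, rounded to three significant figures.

2.99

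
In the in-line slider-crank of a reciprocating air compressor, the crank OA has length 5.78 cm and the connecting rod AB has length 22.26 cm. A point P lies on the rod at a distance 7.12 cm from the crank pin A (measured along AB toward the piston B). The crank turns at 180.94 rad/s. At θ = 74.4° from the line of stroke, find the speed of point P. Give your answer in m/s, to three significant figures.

10.5

ω = 180.9 rad/s.  Crank-pin speed |V_A| = rω = 10.458 m/s, perpendicular to OA.
Rod angle: sinφ = −(r/L) sinθ ⇒ φ = -14.483°; ω_rod = −rω cosθ/√(L²−r²sin²θ) = -13.049 rad/s.
V_P = V_A + ω_rod × AP, with AP = 0.0712 m along the rod.
Components: V_Px = −rω sinθ − a·ω_rod·sinφ = -10.305 m/s;  V_Py = rω cosθ + a·ω_rod·cosφ = +1.9129 m/s.
|V_P| = √(V_Px² + V_Py²) = 10.481 m/s.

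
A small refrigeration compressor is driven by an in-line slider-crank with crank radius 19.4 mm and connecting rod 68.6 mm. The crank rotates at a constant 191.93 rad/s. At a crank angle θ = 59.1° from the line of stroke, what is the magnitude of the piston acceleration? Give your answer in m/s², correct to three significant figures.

272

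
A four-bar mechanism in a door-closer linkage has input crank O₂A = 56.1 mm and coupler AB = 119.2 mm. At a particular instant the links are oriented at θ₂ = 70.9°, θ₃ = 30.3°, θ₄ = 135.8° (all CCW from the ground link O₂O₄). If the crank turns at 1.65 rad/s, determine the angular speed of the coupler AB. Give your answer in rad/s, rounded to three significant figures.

0.730

ω₂ = 1.65 rad/s
Differentiating the loop-closure r₂e^{iθ₂}+r₃e^{iθ₃}=r₁+r₄e^{iθ₄} gives r₂ω₂e^{iθ₂}+r₃ω₃e^{iθ₃}=r₄ω₄e^{iθ₄}.
Eliminating the other unknown: ω₃ = r₂ω₂ sin(θ₄−θ₂) / [r₃ sin(θ₃−θ₄)].
Numerator sine = +0.90557; denominator sine = -0.96363.
Result = 0.0561·1.65·(+0.90557) / (0.1192·(-0.96363)) = -0.72976 rad/s; magnitude 0.72976 rad/s.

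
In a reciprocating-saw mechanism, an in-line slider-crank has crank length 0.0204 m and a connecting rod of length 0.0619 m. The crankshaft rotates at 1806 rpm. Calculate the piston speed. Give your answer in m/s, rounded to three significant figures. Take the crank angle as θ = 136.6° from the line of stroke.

2.00

ω = 2π·1806/60 = 189.1 rad/s
For an in-line slider-crank, x = r cosθ + √(L² − r² sin²θ), so v = −rω sinθ·[1 + r cosθ/√(L² − r² sin²θ)].
With r = 0.0204 m, L = 0.0619 m, θ = 136.6°: √(L² − r² sin²θ) = 0.060292 m.
v = −0.0204·189.1·0.68709·[1 + 0.0204·-0.72657/0.060292] = -1.9992 m/s.
|v| = 1.9992 m/s.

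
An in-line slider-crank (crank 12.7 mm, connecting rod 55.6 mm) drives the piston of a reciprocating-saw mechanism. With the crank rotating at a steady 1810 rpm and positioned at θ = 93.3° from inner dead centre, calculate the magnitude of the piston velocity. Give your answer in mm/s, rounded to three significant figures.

ω = 2π·1810/60 = 189.5 rad/s
For an in-line slider-crank, x = r cosθ + √(L² − r² sin²θ), so v = −rω sinθ·[1 + r cosθ/√(L² − r² sin²θ)].
With r = 0.0127 m, L = 0.0556 m, θ = 93.3°: √(L² − r² sin²θ) = 0.054135 m.
v = −0.0127·189.5·0.99834·[1 + 0.0127·-0.05756/0.054135] = -2.3707 m/s.
|v| = 2.3707 m/s = 2370.7 mm/s.

2370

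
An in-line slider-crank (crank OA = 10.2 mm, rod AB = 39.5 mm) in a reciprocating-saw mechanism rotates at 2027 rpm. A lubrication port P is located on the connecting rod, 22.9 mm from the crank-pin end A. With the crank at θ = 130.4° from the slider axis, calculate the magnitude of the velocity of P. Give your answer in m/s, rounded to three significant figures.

ω = 212.3 rad/s.  Crank-pin speed |V_A| = rω = 2.1651 m/s, perpendicular to OA.
Rod angle: sinφ = −(r/L) sinθ ⇒ φ = -11.341°; ω_rod = −rω cosθ/√(L²−r²sin²θ) = +36.233 rad/s.
V_P = V_A + ω_rod × AP, with AP = 0.0229 m along the rod.
Components: V_Px = −rω sinθ − a·ω_rod·sinφ = -1.4857 m/s;  V_Py = rω cosθ + a·ω_rod·cosφ = -0.58972 m/s.
|V_P| = √(V_Px² + V_Py²) = 1.5984 m/s.

1.60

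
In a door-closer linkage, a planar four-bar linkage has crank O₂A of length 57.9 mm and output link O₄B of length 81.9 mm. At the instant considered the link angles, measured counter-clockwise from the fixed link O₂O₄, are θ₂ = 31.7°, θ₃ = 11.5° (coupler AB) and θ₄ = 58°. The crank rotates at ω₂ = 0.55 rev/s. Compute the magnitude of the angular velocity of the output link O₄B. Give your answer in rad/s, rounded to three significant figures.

ω₂ = 3.456 rad/s (from 0.55 rev/s).
Differentiating the loop-closure r₂e^{iθ₂}+r₃e^{iθ₃}=r₁+r₄e^{iθ₄} gives r₂ω₂e^{iθ₂}+r₃ω₃e^{iθ₃}=r₄ω₄e^{iθ₄}.
Eliminating the other unknown: ω₄ = r₂ω₂ sin(θ₂−θ₃) / [r₄ sin(θ₄−θ₃)].
Numerator sine = +0.34530; denominator sine = +0.72537.
Result = 0.0579·3.456·(+0.34530) / (0.0819·(+0.72537)) = +1.163 rad/s; magnitude 1.163 rad/s.

1.16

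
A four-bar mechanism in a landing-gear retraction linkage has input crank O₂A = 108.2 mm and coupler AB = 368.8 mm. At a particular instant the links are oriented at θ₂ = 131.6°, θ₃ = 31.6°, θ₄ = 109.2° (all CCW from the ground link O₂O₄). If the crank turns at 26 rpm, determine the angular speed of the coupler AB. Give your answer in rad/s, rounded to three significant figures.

0.312

ω₂ = 2.723 rad/s (from 26 rpm).
Differentiating the loop-closure r₂e^{iθ₂}+r₃e^{iθ₃}=r₁+r₄e^{iθ₄} gives r₂ω₂e^{iθ₂}+r₃ω₃e^{iθ₃}=r₄ω₄e^{iθ₄}.
Eliminating the other unknown: ω₃ = r₂ω₂ sin(θ₄−θ₂) / [r₃ sin(θ₃−θ₄)].
Numerator sine = -0.38107; denominator sine = -0.97667.
Result = 0.1082·2.723·(-0.38107) / (0.3688·(-0.97667)) = +0.31167 rad/s; magnitude 0.31167 rad/s.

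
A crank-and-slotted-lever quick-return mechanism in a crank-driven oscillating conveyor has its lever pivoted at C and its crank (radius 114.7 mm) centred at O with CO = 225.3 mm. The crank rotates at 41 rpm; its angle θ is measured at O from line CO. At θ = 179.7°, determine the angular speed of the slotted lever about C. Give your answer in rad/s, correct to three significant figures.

4.45

ω = 4.294 rad/s (from 41 rpm).
Crank pin A relative to C: A = (d + r cosθ, r sinθ); lever angle φ = atan2(r sinθ, d + r cosθ).
Differentiating tanφ: φ̇ = rω(d cosθ + r)/(d² + r² + 2dr cosθ).
d² + r² + 2dr cosθ = |CA|² = 0.0122331 m²;  d cosθ + r = -0.1106 m.
|ω_lever| = |0.1147·4.294·-0.1106| / 0.0122331 = 4.4523 rad/s.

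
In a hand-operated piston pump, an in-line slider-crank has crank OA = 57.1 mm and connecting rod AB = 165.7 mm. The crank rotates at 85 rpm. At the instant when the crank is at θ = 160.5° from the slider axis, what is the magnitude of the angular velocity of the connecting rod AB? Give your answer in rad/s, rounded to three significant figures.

2.91

ω = 8.901 rad/s (converted from 85 rpm).
The rod makes angle φ with the slider axis where L sinφ = r sinθ; differentiating, L cosφ·φ̇ = r ω cosθ.
L cosφ = √(L² − r² sin²θ) = 0.1646 m.
|ω_rod| = r ω |cosθ| / √(L² − r² sin²θ) = 0.0571·8.901·0.94264/0.1646 = 2.9107 rad/s.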